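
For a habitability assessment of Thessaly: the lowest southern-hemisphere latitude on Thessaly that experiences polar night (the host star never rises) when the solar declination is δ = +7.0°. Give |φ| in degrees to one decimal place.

Polar night requires cos H₀ = −tan φ tan δ ≥ 1, i.e. tan φ tan δ ≤ −1.
The boundary is |tan φ| · |tan δ| = 1, so |φ| = 90° − |δ| = 90° − 7.0° = 83.0° in the southern hemisphere.

|φ| = 83.0°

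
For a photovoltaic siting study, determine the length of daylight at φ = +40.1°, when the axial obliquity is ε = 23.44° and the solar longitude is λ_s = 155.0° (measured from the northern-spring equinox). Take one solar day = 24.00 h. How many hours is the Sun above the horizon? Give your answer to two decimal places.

13.10 h

Solar declination: sin δ = sin ε · sin λ_s = sin 23.44° × sin 155.0° = 0.16811, so δ = +9.678°.
cos H₀ = −tan φ · tan δ = −tan(+40.1°) × tan(+9.678°) = -0.1436, so H₀ = 1.7149 rad = 98.26°.
Daylight = 2H₀/(2π) × 24.00 h = (1.7149/π) × 24.00 = 13.10 h.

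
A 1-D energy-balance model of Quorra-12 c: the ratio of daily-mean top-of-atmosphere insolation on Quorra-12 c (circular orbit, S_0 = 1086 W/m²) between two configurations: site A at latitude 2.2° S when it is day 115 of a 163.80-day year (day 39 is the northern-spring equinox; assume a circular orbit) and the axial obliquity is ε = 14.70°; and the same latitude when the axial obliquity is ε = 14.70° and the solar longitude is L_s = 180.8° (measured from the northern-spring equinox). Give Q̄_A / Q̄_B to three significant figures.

Q̄_A / Q̄_B ≈ 0.995

— Configuration A (ϕ=-2.2°):
Solar longitude: L_s = 360° × (115 − 39)/163.80 = 167.033°.
sin δ = sin 14.70° × sin 167.033° = 0.05694, so δ = +3.264°.
cos h₀ = −tan(-2.2°) tan(+3.264°) = 0.0022, h₀ = 1.5686 rad.
Bracket: h₀ sin ϕ sin δ + cos ϕ cos δ sin h₀ = 1.5686×-0.03839×0.05694 + 0.99926×0.99838×1.00000 = -0.003429 + 0.997641 = 0.994212.
Q̄ = (S_0/π) × [bracket] = (1086/π) × 0.994212 = 343.68 W/m².
— Configuration B (ϕ=-2.2°):
Solar declination: sin δ = sin ε · sin L_s = sin 14.70° × sin 180.8° = -0.00354, so δ = -0.203°.
cos h₀ = −tan(-2.2°) tan(-0.203°) = -0.0001, h₀ = 1.5709 rad.
Bracket: h₀ sin ϕ sin δ + cos ϕ cos δ sin h₀ = 1.5709×-0.03839×-0.00354 + 0.99926×0.99999×1.00000 = 0.000213 + 0.999250 = 0.999463.
Q̄ = (S_0/π) × [bracket] = (1086/π) × 0.999463 = 345.50 W/m².
Ratio Q̄_A / Q̄_B = 343.68 / 345.50 = 0.9947.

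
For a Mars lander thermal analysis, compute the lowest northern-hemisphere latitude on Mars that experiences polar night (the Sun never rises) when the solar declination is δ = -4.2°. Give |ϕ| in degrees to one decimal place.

Polar night requires cos h₀ = −tan ϕ tan δ ≥ 1, i.e. tan ϕ tan δ ≤ −1.
The boundary is |tan ϕ| · |tan δ| = 1, so |ϕ| = 90° − |δ| = 90° − 4.2° = 85.8° in the northern hemisphere.

|ϕ| = 85.8°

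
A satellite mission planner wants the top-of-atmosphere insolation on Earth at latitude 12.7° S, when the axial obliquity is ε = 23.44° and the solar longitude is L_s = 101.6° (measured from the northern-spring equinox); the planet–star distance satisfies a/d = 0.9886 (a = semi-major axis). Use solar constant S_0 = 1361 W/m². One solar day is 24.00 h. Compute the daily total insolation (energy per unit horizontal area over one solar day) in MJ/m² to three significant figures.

28.1 MJ/m²

Solar declination: sin δ = sin ε · sin L_s = sin 23.44° × sin 101.6° = 0.38966, so δ = +22.934°.
cos h₀ = −tan(-12.7°) tan(+22.934°) = 0.0954, h₀ = 1.4753 rad.
Bracket: h₀ sin ϕ sin δ + cos ϕ cos δ sin h₀ = 1.4753×-0.21985×0.38966 + 0.97553×0.92096×0.99544 = -0.126384 + 0.894327 = 0.767943.
Inverse-square distance factor (a/d)² = 0.9886² = 0.977330.
Q̄ = (S_0/π) × 0.977330 × [bracket] = (1361/π) × 0.977330 × 0.767943 = 325.15 W/m².
Daily total = Q̄ × 24.00 h × 3600 s/h = 325.15 × 24.00 × 3600 / 10⁶ = 28.09 MJ/m².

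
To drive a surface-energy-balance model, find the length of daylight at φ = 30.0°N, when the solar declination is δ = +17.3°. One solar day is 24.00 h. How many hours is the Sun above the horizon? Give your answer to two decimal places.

13.38 h

cos H₀ = −tan φ · tan δ = −tan(+30.0°) × tan(+17.300°) = -0.1798, so H₀ = 1.7516 rad = 100.36°.
Daylight = 2H₀/(2π) × 24.00 h = (1.7516/π) × 24.00 = 13.38 h.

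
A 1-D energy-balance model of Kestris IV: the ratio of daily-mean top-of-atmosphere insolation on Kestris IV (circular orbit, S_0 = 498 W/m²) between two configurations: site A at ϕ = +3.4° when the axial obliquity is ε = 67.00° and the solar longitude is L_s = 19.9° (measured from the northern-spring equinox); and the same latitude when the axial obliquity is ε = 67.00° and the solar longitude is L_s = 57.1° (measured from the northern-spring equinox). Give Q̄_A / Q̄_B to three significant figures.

Q̄_A / Q̄_B ≈ 1.38

— Configuration A (ϕ=+3.4°):
Solar declination: sin δ = sin ε · sin L_s = sin 67.00° × sin 19.9° = 0.31332, so δ = +18.259°.
cos h₀ = −tan(+3.4°) tan(+18.259°) = -0.0196, h₀ = 1.5904 rad.
Bracket: h₀ sin ϕ sin δ + cos ϕ cos δ sin h₀ = 1.5904×0.05931×0.31332 + 0.99824×0.94965×0.99981 = 0.029554 + 0.947799 = 0.977353.
Q̄ = (S_0/π) × [bracket] = (498/π) × 0.977353 = 154.93 W/m².
— Configuration B (ϕ=+3.4°):
Solar declination: sin δ = sin ε · sin L_s = sin 67.00° × sin 57.1° = 0.77287, so δ = +50.613°.
cos h₀ = −tan(+3.4°) tan(+50.613°) = -0.0724, h₀ = 1.6432 rad.
Bracket: h₀ sin ϕ sin δ + cos ϕ cos δ sin h₀ = 1.6432×0.05931×0.77287 + 0.99824×0.63456×0.99738 = 0.075323 + 0.631784 = 0.707107.
Q̄ = (S_0/π) × [bracket] = (498/π) × 0.707107 = 112.09 W/m².
Ratio Q̄_A / Q̄_B = 154.93 / 112.09 = 1.382.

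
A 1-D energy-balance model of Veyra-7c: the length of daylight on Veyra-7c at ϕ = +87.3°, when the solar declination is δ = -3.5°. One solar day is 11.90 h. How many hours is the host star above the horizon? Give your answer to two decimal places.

0.00 h

cos h₀ = −tan ϕ · tan δ = 1.2970 ≥ 1, so the host star never rises (polar night) and h₀ = 0.
Daylight = 2h₀/(2π) × 11.90 h = (0.0000/π) × 11.90 = 0.00 h.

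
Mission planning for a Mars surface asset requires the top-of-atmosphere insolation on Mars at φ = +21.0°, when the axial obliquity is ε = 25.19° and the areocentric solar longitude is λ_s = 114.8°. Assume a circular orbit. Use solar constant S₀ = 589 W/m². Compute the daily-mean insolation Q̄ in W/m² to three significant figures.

sin δ = sin 25.19° × sin 114.8° = 0.38637, so δ = +22.729°.
cos H₀ = −tan(+21.0°) tan(+22.729°) = -0.1608, H₀ = 1.7323 rad.
Bracket: H₀ sin φ sin δ + cos φ cos δ sin H₀ = 1.7323×0.35837×0.38637 + 0.93358×0.92234×0.98699 = 0.239860 + 0.849876 = 1.089736.
Q̄ = (S₀/π) × [bracket] = (589/π) × 1.089736 = 204.3 W/m².

Q̄ ≈ 204 W/m²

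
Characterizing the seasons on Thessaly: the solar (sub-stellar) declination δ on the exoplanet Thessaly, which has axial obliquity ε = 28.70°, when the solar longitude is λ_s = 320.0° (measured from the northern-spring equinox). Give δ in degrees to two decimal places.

sin δ = sin ε · sin λ_s = sin 28.70° × sin 320.0° = -0.308682.
δ = arcsin(-0.308682) = -17.98°.

δ = -17.98°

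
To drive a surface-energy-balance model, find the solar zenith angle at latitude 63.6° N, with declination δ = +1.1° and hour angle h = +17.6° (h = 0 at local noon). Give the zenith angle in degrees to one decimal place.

cos θ_z = sin φ sin δ + cos φ cos δ cos h = 0.017195 + 0.423744 = 0.440939.
θ_z = arccos(0.440939) = 63.8°.

θ_z = 63.8°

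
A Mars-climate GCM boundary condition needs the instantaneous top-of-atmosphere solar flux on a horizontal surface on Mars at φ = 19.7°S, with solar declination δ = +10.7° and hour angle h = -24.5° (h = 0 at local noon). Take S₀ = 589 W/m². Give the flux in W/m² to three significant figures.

459 W/m²

cos θ_z = sin φ sin δ + cos φ cos δ cos h = -0.062587 + 0.841806 = 0.779219.
Flux = S₀ · cos θ_z = 589 × 0.779219 = 459.0 W/m².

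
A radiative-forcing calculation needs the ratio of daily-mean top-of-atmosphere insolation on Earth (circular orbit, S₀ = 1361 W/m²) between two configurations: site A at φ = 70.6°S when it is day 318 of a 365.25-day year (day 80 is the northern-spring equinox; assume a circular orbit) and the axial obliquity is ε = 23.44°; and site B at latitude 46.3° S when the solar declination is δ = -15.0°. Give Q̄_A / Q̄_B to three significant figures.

Q̄_A / Q̄_B ≈ 0.974

— Configuration A (φ=-70.6°):
Solar longitude: λ_s = 360° × (318 − 80)/365.25 = 234.579°.
sin δ = sin 23.44° × sin 234.579° = -0.32416, so δ = -18.915°.
cos H₀ = −tan(-70.6°) tan(-18.915°) = -0.9731, H₀ = 2.9089 rad.
Bracket: H₀ sin φ sin δ + cos φ cos δ sin H₀ = 2.9089×-0.94322×-0.32416 + 0.33216×0.94600×0.23056 = 0.889408 + 0.072447 = 0.961855.
Q̄ = (S₀/π) × [bracket] = (1361/π) × 0.961855 = 416.69 W/m².
— Configuration B (φ=-46.3°):
cos H₀ = −tan(-46.3°) tan(-15.000°) = -0.2804, H₀ = 1.8550 rad.
Bracket: H₀ sin φ sin δ + cos φ cos δ sin H₀ = 1.8550×-0.72297×-0.25882 + 0.69088×0.96593×0.95989 = 0.347106 + 0.640575 = 0.987681.
Q̄ = (S₀/π) × [bracket] = (1361/π) × 0.987681 = 427.88 W/m².
Ratio Q̄_A / Q̄_B = 416.69 / 427.88 = 0.9738.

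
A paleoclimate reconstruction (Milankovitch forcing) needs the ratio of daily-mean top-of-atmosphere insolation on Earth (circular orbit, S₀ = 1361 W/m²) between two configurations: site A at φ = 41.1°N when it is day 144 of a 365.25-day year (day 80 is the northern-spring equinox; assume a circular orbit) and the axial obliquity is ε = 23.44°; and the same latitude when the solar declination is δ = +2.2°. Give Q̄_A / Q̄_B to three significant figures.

— Configuration A (φ=+41.1°):
Solar longitude: λ_s = 360° × (144 − 80)/365.25 = 63.080°.
sin δ = sin 23.44° × sin 63.080° = 0.35468, so δ = +20.774°.
cos H₀ = −tan(+41.1°) tan(+20.774°) = -0.3309, H₀ = 1.9081 rad.
Bracket: H₀ sin φ sin δ + cos φ cos δ sin H₀ = 1.9081×0.65738×0.35468 + 0.75356×0.93499×0.94366 = 0.444892 + 0.664876 = 1.109768.
Q̄ = (S₀/π) × [bracket] = (1361/π) × 1.109768 = 480.77 W/m².
— Configuration B (φ=+41.1°):
cos H₀ = −tan(+41.1°) tan(+2.200°) = -0.0335, H₀ = 1.6043 rad.
Bracket: H₀ sin φ sin δ + cos φ cos δ sin H₀ = 1.6043×0.65738×0.03839 + 0.75356×0.99926×0.99944 = 0.040487 + 0.752581 = 0.793068.
Q̄ = (S₀/π) × [bracket] = (1361/π) × 0.793068 = 343.57 W/m².
Ratio Q̄_A / Q̄_B = 480.77 / 343.57 = 1.399.

Q̄_A / Q̄_B ≈ 1.40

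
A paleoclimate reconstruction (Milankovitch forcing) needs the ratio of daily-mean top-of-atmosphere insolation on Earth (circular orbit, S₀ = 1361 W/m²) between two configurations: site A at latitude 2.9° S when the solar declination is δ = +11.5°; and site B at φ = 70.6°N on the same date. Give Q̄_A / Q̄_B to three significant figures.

Q̄_A / Q̄_B ≈ 1.42

— Configuration A (φ=-2.9°):
cos H₀ = −tan(-2.9°) tan(+11.500°) = 0.0103, H₀ = 1.5605 rad.
Bracket: H₀ sin φ sin δ + cos φ cos δ sin H₀ = 1.5605×-0.05059×0.19937 + 0.99872×0.97992×0.99995 = -0.015739 + 0.978617 = 0.962878.
Q̄ = (S₀/π) × [bracket] = (1361/π) × 0.962878 = 417.14 W/m².
— Configuration B (φ=+70.6°):
cos H₀ = −tan(+70.6°) tan(+11.500°) = -0.5777, H₀ = 2.1867 rad.
Bracket: H₀ sin φ sin δ + cos φ cos δ sin H₀ = 2.1867×0.94322×0.19937 + 0.33216×0.97992×0.81623 = 0.411208 + 0.265675 = 0.676883.
Q̄ = (S₀/π) × [bracket] = (1361/π) × 0.676883 = 293.24 W/m².
Ratio Q̄_A / Q̄_B = 417.14 / 293.24 = 1.423.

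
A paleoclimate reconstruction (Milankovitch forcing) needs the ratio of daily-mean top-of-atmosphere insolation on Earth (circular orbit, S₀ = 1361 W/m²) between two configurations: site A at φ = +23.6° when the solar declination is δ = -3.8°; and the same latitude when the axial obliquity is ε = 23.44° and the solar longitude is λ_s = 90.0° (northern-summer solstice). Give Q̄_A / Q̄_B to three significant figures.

— Configuration A (φ=+23.6°):
cos H₀ = −tan(+23.6°) tan(-3.800°) = 0.0290, H₀ = 1.5418 rad.
Bracket: H₀ sin φ sin δ + cos φ cos δ sin H₀ = 1.5418×0.40035×-0.06627 + 0.91636×0.99780×0.99958 = -0.040906 + 0.913960 = 0.873054.
Q̄ = (S₀/π) × [bracket] = (1361/π) × 0.873054 = 378.22 W/m².
— Configuration B (φ=+23.6°):
Solar declination: sin δ = sin ε · sin λ_s = sin 23.44° × sin 90.0° = 0.39779, so δ = +23.440°.
cos H₀ = −tan(+23.6°) tan(+23.440°) = -0.1894, H₀ = 1.7614 rad.
Bracket: H₀ sin φ sin δ + cos φ cos δ sin H₀ = 1.7614×0.40035×0.39779 + 0.91636×0.91748×0.98190 = 0.280512 + 0.825525 = 1.106037.
Q̄ = (S₀/π) × [bracket] = (1361/π) × 1.106037 = 479.16 W/m².
Ratio Q̄_A / Q̄_B = 378.22 / 479.16 = 0.7893.

Q̄_A / Q̄_B ≈ 0.789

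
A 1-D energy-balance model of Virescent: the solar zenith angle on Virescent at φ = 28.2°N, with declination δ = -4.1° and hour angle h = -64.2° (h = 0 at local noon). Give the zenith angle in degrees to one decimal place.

cos θ_z = sin φ sin δ + cos φ cos δ cos h = -0.033786 + 0.382589 = 0.348803.
θ_z = arccos(0.348803) = 69.6°.

θ_z = 69.6°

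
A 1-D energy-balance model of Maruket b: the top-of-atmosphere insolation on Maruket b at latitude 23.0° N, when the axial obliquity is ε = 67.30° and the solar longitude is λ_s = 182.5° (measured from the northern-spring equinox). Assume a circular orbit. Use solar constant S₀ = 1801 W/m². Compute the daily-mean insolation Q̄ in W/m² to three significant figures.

Q̄ ≈ 513 W/m²

Solar declination: sin δ = sin ε · sin λ_s = sin 67.30° × sin 182.5° = -0.04024, so δ = -2.306°.
cos H₀ = −tan(+23.0°) tan(-2.306°) = 0.0171, H₀ = 1.5537 rad.
Bracket: H₀ sin φ sin δ + cos φ cos δ sin H₀ = 1.5537×0.39073×-0.04024 + 0.92050×0.99919×0.99985 = -0.024429 + 0.919616 = 0.895187.
Q̄ = (S₀/π) × [bracket] = (1801/π) × 0.895187 = 513.2 W/m².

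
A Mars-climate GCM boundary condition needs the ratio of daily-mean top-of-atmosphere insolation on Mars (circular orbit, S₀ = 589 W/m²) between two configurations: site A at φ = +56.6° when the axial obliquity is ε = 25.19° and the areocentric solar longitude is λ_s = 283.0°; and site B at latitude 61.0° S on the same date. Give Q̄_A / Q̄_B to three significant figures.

Q̄_A / Q̄_B ≈ 0.0703

— Configuration A (φ=+56.6°):
sin δ = sin 25.19° × sin 283.0° = -0.41471, so δ = -24.501°.
cos H₀ = −tan(+56.6°) tan(-24.501°) = 0.6912, H₀ = 0.8077 rad.
Bracket: H₀ sin φ sin δ + cos φ cos δ sin H₀ = 0.8077×0.83485×-0.41471 + 0.55048×0.90995×0.72268 = -0.279642 + 0.361997 = 0.082355.
Q̄ = (S₀/π) × [bracket] = (589/π) × 0.082355 = 15.440 W/m².
— Configuration B (φ=-61.0°):
cos H₀ = −tan(-61.0°) tan(-24.501°) = -0.8222, H₀ = 2.5361 rad.
Bracket: H₀ sin φ sin δ + cos φ cos δ sin H₀ = 2.5361×-0.87462×-0.41471 + 0.48481×0.90995×0.56920 = 0.919878 + 0.251104 = 1.170982.
Q̄ = (S₀/π) × [bracket] = (589/π) × 1.170982 = 219.54 W/m².
Ratio Q̄_A / Q̄_B = 15.440 / 219.54 = 0.07033.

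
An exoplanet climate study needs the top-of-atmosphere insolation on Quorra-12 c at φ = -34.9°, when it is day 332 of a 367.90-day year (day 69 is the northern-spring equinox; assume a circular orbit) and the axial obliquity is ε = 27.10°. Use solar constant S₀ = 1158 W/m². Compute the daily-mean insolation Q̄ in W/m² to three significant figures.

Solar longitude: λ_s = 360° × (332 − 69)/367.90 = 257.353°.
sin δ = sin 27.10° × sin 257.353° = -0.44449, so δ = -26.391°.
cos H₀ = −tan(-34.9°) tan(-26.391°) = -0.3462, H₀ = 1.9243 rad.
Bracket: H₀ sin φ sin δ + cos φ cos δ sin H₀ = 1.9243×-0.57215×-0.44449 + 0.82015×0.89578×0.93818 = 0.489378 + 0.689256 = 1.178634.
Q̄ = (S₀/π) × [bracket] = (1158/π) × 1.178634 = 434.4 W/m².

Q̄ ≈ 434 W/m²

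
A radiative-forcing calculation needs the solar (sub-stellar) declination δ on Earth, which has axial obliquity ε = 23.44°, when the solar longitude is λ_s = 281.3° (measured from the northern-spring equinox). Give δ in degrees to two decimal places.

δ = -22.96°

sin δ = sin ε · sin λ_s = sin 23.44° × sin 281.3° = -0.390077.
δ = arcsin(-0.390077) = -22.96°.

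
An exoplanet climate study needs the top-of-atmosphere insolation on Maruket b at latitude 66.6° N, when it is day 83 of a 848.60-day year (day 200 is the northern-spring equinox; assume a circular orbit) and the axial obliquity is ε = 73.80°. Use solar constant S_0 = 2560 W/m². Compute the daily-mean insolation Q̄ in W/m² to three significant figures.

Q̄ ≈ 0.00 W/m²

Solar longitude: L_s = 360° × (83 − 200)/848.60 = -49.635°, i.e. -49.635° + 360° = 310.365°.
sin δ = sin 73.80° × sin 310.365° = -0.73168, so δ = -47.027°.
cos h₀ = −tan(+66.6°) tan(-47.027°) = 2.4805 ≥ 1 ⇒ polar night, h₀ = 0 and Q̄ = 0.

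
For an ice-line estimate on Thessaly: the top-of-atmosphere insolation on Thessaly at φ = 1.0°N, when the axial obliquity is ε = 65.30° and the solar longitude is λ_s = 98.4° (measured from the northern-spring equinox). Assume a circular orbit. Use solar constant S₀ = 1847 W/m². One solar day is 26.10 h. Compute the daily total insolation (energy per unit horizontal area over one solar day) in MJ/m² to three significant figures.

Solar declination: sin δ = sin ε · sin λ_s = sin 65.30° × sin 98.4° = 0.89876, so δ = +63.996°.
cos H₀ = −tan(+1.0°) tan(+63.996°) = -0.0358, H₀ = 1.6066 rad.
Bracket: H₀ sin φ sin δ + cos φ cos δ sin H₀ = 1.6066×0.01745×0.89876 + 0.99985×0.43844×0.99936 = 0.025197 + 0.438094 = 0.463291.
Q̄ = (S₀/π) × [bracket] = (1847/π) × 0.463291 = 272.38 W/m².
Daily total = Q̄ × 26.10 h × 3600 s/h = 272.38 × 26.10 × 3600 / 10⁶ = 25.59 MJ/m².

25.6 MJ/m²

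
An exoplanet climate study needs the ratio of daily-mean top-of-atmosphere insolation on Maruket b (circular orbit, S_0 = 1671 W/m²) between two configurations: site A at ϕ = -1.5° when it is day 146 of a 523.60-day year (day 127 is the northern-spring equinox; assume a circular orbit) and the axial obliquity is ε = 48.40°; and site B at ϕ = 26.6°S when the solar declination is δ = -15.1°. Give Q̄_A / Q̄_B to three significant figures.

Q̄_A / Q̄_B ≈ 0.928

— Configuration A (ϕ=-1.5°):
Solar longitude: L_s = 360° × (146 − 127)/523.60 = 13.063°.
sin δ = sin 48.40° × sin 13.063° = 0.16902, so δ = +9.731°.
cos h₀ = −tan(-1.5°) tan(+9.731°) = 0.0045, h₀ = 1.5663 rad.
Bracket: h₀ sin ϕ sin δ + cos ϕ cos δ sin h₀ = 1.5663×-0.02618×0.16902 + 0.99966×0.98561×0.99999 = -0.006931 + 0.985265 = 0.978334.
Q̄ = (S_0/π) × [bracket] = (1671/π) × 0.978334 = 520.37 W/m².
— Configuration B (ϕ=-26.6°):
cos h₀ = −tan(-26.6°) tan(-15.100°) = -0.1351, h₀ = 1.7063 rad.
Bracket: h₀ sin ϕ sin δ + cos ϕ cos δ sin h₀ = 1.7063×-0.44776×-0.26050 + 0.89415×0.96547×0.99083 = 0.199025 + 0.855359 = 1.054384.
Q̄ = (S_0/π) × [bracket] = (1671/π) × 1.054384 = 560.82 W/m².
Ratio Q̄_A / Q̄_B = 520.37 / 560.82 = 0.9279.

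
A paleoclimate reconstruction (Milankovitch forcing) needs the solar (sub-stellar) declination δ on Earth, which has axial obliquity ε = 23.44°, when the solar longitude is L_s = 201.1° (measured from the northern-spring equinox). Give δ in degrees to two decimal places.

sin δ = sin ε · sin L_s = sin 23.44° × sin 201.1° = -0.143203.
δ = arcsin(-0.143203) = -8.23°.

δ = -8.23°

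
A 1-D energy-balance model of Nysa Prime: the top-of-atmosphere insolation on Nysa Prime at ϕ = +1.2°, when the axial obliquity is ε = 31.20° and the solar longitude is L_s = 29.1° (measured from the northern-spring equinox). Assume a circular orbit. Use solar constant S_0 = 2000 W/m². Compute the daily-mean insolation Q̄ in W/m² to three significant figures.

Solar declination: sin δ = sin ε · sin L_s = sin 31.20° × sin 29.1° = 0.25193, so δ = +14.592°.
cos h₀ = −tan(+1.2°) tan(+14.592°) = -0.0055, h₀ = 1.5762 rad.
Bracket: h₀ sin ϕ sin δ + cos ϕ cos δ sin h₀ = 1.5762×0.02094×0.25193 + 0.99978×0.96774×0.99999 = 0.008315 + 0.967517 = 0.975832.
Q̄ = (S_0/π) × [bracket] = (2000/π) × 0.975832 = 621.2 W/m².

Q̄ ≈ 621 W/m²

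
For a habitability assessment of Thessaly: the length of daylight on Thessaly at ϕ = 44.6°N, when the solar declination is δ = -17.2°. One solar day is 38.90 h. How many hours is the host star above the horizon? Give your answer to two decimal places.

15.61 h

cos h₀ = −tan ϕ · tan δ = −tan(+44.6°) × tan(-17.200°) = 0.3053, so h₀ = 1.2606 rad = 72.23°.
Daylight = 2h₀/(2π) × 38.90 h = (1.2606/π) × 38.90 = 15.61 h.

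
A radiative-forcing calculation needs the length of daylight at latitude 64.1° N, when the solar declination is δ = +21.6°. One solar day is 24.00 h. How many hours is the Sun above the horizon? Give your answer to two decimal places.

19.28 h

cos h₀ = −tan ϕ · tan δ = −tan(+64.1°) × tan(+21.600°) = -0.8154, so h₀ = 2.5242 rad = 144.63°.
Daylight = 2h₀/(2π) × 24.00 h = (2.5242/π) × 24.00 = 19.28 h.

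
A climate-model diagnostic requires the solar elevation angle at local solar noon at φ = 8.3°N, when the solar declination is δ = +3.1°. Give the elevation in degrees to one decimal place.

84.8°

At local noon the hour angle is zero, so the zenith angle equals |φ − δ| = |+8.3° − (+3.100°)| = 5.200°.
Elevation = 90° − 5.200° = 84.8°.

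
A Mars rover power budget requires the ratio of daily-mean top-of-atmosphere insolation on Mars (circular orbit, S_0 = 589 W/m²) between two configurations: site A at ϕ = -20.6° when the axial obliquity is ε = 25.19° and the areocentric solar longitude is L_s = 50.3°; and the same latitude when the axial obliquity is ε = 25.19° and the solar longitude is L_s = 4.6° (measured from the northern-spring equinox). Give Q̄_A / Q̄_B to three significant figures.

Q̄_A / Q̄_B ≈ 0.776

— Configuration A (ϕ=-20.6°):
sin δ = sin 25.19° × sin 50.3° = 0.32747, so δ = +19.115°.
cos h₀ = −tan(-20.6°) tan(+19.115°) = 0.1303, h₀ = 1.4402 rad.
Bracket: h₀ sin ϕ sin δ + cos ϕ cos δ sin h₀ = 1.4402×-0.35184×0.32747 + 0.93606×0.94486×0.99148 = -0.165936 + 0.876910 = 0.710974.
Q̄ = (S_0/π) × [bracket] = (589/π) × 0.710974 = 133.30 W/m².
— Configuration B (ϕ=-20.6°):
Solar declination: sin δ = sin ε · sin L_s = sin 25.19° × sin 4.6° = 0.03413, so δ = +1.956°.
cos h₀ = −tan(-20.6°) tan(+1.956°) = 0.0128, h₀ = 1.5580 rad.
Bracket: h₀ sin ϕ sin δ + cos ϕ cos δ sin h₀ = 1.5580×-0.35184×0.03413 + 0.93606×0.99942×0.99992 = -0.018709 + 0.935442 = 0.916733.
Q̄ = (S_0/π) × [bracket] = (589/π) × 0.916733 = 171.87 W/m².
Ratio Q̄_A / Q̄_B = 133.30 / 171.87 = 0.7756.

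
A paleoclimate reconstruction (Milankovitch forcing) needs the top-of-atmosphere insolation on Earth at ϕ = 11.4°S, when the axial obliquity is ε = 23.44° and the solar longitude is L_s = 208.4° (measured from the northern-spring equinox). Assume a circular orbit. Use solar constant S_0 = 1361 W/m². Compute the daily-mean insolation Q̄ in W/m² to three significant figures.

Q̄ ≈ 443 W/m²

Solar declination: sin δ = sin ε · sin L_s = sin 23.44° × sin 208.4° = -0.18920, so δ = -10.906°.
cos h₀ = −tan(-11.4°) tan(-10.906°) = -0.0389, h₀ = 1.6097 rad.
Bracket: h₀ sin ϕ sin δ + cos ϕ cos δ sin h₀ = 1.6097×-0.19766×-0.18920 + 0.98027×0.98194×0.99925 = 0.060198 + 0.961844 = 1.022042.
Q̄ = (S_0/π) × [bracket] = (1361/π) × 1.022042 = 442.8 W/m².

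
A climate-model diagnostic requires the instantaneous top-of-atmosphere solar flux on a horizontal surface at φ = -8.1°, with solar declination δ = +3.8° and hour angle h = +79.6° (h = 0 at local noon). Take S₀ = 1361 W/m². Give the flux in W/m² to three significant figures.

230 W/m²

cos θ_z = sin φ sin δ + cos φ cos δ cos h = -0.009338 + 0.178325 = 0.168987.
Flux = S₀ · cos θ_z = 1361 × 0.168987 = 230.0 W/m².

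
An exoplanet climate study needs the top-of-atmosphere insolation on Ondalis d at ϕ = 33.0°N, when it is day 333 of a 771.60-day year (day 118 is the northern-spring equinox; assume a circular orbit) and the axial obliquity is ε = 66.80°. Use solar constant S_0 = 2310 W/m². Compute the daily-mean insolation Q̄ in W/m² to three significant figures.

Solar longitude: L_s = 360° × (333 − 118)/771.60 = 100.311°.
sin δ = sin 66.80° × sin 100.311° = 0.90429, so δ = +64.728°.
cos h₀ = −tan(+33.0°) tan(+64.728°) = -1.3756 ≤ −1 ⇒ polar day, h₀ = π.
Bracket: h₀ sin ϕ sin δ + cos ϕ cos δ sin h₀ = 3.1416×0.54464×0.90429 + 0.83867×0.42691×0.00000 = 1.547277 + 0.000000 = 1.547277.
Q̄ = (S_0/π) × [bracket] = (2310/π) × 1.547277 = 1138 W/m².

Q̄ ≈ 1.14e+03 W/m²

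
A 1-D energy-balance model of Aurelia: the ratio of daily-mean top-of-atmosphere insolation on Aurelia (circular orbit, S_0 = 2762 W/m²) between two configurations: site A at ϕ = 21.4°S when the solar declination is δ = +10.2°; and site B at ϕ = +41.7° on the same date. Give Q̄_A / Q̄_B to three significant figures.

Q̄_A / Q̄_B ≈ 0.879

— Configuration A (ϕ=-21.4°):
cos h₀ = −tan(-21.4°) tan(+10.200°) = 0.0705, h₀ = 1.5002 rad.
Bracket: h₀ sin ϕ sin δ + cos ϕ cos δ sin h₀ = 1.5002×-0.36488×0.17708 + 0.93106×0.98420×0.99751 = -0.096932 + 0.914068 = 0.817136.
Q̄ = (S_0/π) × [bracket] = (2762/π) × 0.817136 = 718.40 W/m².
— Configuration B (ϕ=+41.7°):
cos h₀ = −tan(+41.7°) tan(+10.200°) = -0.1603, h₀ = 1.7318 rad.
Bracket: h₀ sin ϕ sin δ + cos ϕ cos δ sin h₀ = 1.7318×0.66523×0.17708 + 0.74664×0.98420×0.98707 = 0.204004 + 0.725342 = 0.929346.
Q̄ = (S_0/π) × [bracket] = (2762/π) × 0.929346 = 817.05 W/m².
Ratio Q̄_A / Q̄_B = 718.40 / 817.05 = 0.8793.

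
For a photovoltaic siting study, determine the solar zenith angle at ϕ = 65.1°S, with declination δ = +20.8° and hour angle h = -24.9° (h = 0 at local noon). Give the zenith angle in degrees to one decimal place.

cos θ_z = sin ϕ sin δ + cos ϕ cos δ cos h = -0.322098 + 0.357008 = 0.034910.
θ_z = arccos(0.034910) = 88.0°.

θ_z = 88.0°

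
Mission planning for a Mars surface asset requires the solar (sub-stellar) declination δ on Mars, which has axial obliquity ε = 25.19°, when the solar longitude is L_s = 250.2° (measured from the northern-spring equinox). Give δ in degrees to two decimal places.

sin δ = sin ε · sin L_s = sin 25.19° × sin 250.2° = -0.400459.
δ = arcsin(-0.400459) = -23.61°.

δ = -23.61°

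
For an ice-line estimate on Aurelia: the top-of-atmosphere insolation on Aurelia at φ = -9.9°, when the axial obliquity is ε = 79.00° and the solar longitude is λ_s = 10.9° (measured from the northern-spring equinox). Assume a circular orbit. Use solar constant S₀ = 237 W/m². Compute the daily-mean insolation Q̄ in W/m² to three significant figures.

Q̄ ≈ 69.3 W/m²

Solar declination: sin δ = sin ε · sin λ_s = sin 79.00° × sin 10.9° = 0.18562, so δ = +10.697°.
cos H₀ = −tan(-9.9°) tan(+10.697°) = 0.0330, H₀ = 1.5378 rad.
Bracket: H₀ sin φ sin δ + cos φ cos δ sin H₀ = 1.5378×-0.17193×0.18562 + 0.98511×0.98262×0.99946 = -0.049077 + 0.967466 = 0.918389.
Q̄ = (S₀/π) × [bracket] = (237/π) × 0.918389 = 69.28 W/m².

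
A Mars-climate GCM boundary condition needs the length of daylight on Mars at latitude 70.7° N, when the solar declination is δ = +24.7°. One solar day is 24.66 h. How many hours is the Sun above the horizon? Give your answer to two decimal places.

Sunrise equation: cos h₀ = −tan ϕ · tan δ = -1.3134 ≤ −1, so the Sun never sets (polar day) and h₀ = π.
Daylight = 2h₀/(2π) × 24.66 h = (3.1416/π) × 24.66 = 24.66 h.

24.66 h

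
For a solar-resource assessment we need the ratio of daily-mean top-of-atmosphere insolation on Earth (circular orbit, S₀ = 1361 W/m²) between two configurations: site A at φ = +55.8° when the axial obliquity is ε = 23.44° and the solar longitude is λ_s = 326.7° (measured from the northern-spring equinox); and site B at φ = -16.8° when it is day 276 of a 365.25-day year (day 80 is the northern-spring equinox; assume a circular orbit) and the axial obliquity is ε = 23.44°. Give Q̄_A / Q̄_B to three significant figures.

Q̄_A / Q̄_B ≈ 0.296

— Configuration A (φ=+55.8°):
Solar declination: sin δ = sin ε · sin λ_s = sin 23.44° × sin 326.7° = -0.21839, so δ = -12.615°.
cos H₀ = −tan(+55.8°) tan(-12.615°) = 0.3293, H₀ = 1.2352 rad.
Bracket: H₀ sin φ sin δ + cos φ cos δ sin H₀ = 1.2352×0.82708×-0.21839 + 0.56208×0.97586×0.94422 = -0.223109 + 0.517915 = 0.294806.
Q̄ = (S₀/π) × [bracket] = (1361/π) × 0.294806 = 127.72 W/m².
— Configuration B (φ=-16.8°):
Solar longitude: λ_s = 360° × (276 − 80)/365.25 = 193.183°.
sin δ = sin 23.44° × sin 193.183° = -0.09072, so δ = -5.205°.
cos H₀ = −tan(-16.8°) tan(-5.205°) = -0.0275, H₀ = 1.5983 rad.
Bracket: H₀ sin φ sin δ + cos φ cos δ sin H₀ = 1.5983×-0.28903×-0.09072 + 0.95732×0.99588×0.99962 = 0.041909 + 0.953014 = 0.994923.
Q̄ = (S₀/π) × [bracket] = (1361/π) × 0.994923 = 431.02 W/m².
Ratio Q̄_A / Q̄_B = 127.72 / 431.02 = 0.2963.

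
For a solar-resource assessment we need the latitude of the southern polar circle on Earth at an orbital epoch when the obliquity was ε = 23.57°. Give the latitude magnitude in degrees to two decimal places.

66.43°

The polar circle is the lowest latitude that experiences at least one full rotation of continuous darkness at the northern-summer solstice; it lies at |ϕ| = 90° − ε = 90° − 23.57° = 66.43°.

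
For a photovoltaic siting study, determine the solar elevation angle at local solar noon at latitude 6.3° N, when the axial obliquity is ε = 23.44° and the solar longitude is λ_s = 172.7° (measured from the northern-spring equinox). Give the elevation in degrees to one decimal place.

Solar declination: sin δ = sin ε · sin λ_s = sin 23.44° × sin 172.7° = 0.05054, so δ = +2.897°.
At local noon the hour angle is zero, so the zenith angle equals |φ − δ| = |+6.3° − (+2.897°)| = 3.403°.
Elevation = 90° − 3.403° = 86.6°.

86.6°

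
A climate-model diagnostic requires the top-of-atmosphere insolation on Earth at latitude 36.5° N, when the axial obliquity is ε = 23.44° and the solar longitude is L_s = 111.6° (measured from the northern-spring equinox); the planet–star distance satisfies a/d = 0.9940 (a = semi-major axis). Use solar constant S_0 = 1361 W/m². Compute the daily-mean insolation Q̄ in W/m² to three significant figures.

Solar declination: sin δ = sin ε · sin L_s = sin 23.44° × sin 111.6° = 0.36985, so δ = +21.707°.
cos h₀ = −tan(+36.5°) tan(+21.707°) = -0.2946, h₀ = 1.8698 rad.
Bracket: h₀ sin ϕ sin δ + cos ϕ cos δ sin h₀ = 1.8698×0.59482×0.36985 + 0.80386×0.92909×0.95563 = 0.411345 + 0.713720 = 1.125065.
Inverse-square distance factor (a/d)² = 0.9940² = 0.988036.
Q̄ = (S_0/π) × 0.988036 × [bracket] = (1361/π) × 0.988036 × 1.125065 = 481.6 W/m².

Q̄ ≈ 482 W/m²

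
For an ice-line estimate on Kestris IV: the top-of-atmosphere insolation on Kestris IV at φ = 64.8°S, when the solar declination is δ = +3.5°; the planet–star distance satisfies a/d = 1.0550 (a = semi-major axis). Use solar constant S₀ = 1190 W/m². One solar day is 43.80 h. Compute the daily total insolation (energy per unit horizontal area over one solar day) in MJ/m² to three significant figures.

cos H₀ = −tan(-64.8°) tan(+3.500°) = 0.1300, H₀ = 1.4405 rad.
Bracket: H₀ sin φ sin δ + cos φ cos δ sin H₀ = 1.4405×-0.90483×0.06105 + 0.42578×0.99813×0.99152 = -0.079573 + 0.421380 = 0.341807.
Inverse-square distance factor (a/d)² = 1.0550² = 1.113025.
Q̄ = (S₀/π) × 1.113025 × [bracket] = (1190/π) × 1.113025 × 0.341807 = 144.11 W/m².
Daily total = Q̄ × 43.80 h × 3600 s/h = 144.11 × 43.80 × 3600 / 10⁶ = 22.72 MJ/m².

22.7 MJ/m²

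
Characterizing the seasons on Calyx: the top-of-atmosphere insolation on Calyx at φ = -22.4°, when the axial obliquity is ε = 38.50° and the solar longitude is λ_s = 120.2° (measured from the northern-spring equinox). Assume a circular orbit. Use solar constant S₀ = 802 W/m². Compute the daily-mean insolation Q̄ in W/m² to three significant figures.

Q̄ ≈ 124 W/m²

Solar declination: sin δ = sin ε · sin λ_s = sin 38.50° × sin 120.2° = 0.53802, so δ = +32.549°.
cos H₀ = −tan(-22.4°) tan(+32.549°) = 0.2631, H₀ = 1.3046 rad.
Bracket: H₀ sin φ sin δ + cos φ cos δ sin H₀ = 1.3046×-0.38107×0.53802 + 0.92455×0.84293×0.96477 = -0.267473 + 0.751875 = 0.484402.
Q̄ = (S₀/π) × [bracket] = (802/π) × 0.484402 = 123.7 W/m².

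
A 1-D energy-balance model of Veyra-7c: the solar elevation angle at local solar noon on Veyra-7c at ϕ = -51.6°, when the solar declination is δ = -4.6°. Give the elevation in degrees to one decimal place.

43.0°

At local noon the hour angle is zero, so the zenith angle equals |ϕ − δ| = |-51.6° − (-4.600°)| = 47.000°.
Elevation = 90° − 47.000° = 43.0°.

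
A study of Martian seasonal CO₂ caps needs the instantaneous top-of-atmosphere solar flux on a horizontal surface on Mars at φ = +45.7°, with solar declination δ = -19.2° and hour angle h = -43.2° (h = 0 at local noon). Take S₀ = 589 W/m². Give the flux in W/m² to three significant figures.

cos θ_z = sin φ sin δ + cos φ cos δ cos h = -0.235367 + 0.480804 = 0.245437.
Flux = S₀ · cos θ_z = 589 × 0.245437 = 144.6 W/m².

145 W/m²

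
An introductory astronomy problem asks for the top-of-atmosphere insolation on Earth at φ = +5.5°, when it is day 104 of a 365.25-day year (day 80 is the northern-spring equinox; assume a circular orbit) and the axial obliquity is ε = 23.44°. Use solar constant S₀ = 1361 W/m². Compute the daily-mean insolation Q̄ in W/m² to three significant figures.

Q̄ ≈ 436 W/m²

Solar longitude: λ_s = 360° × (104 − 80)/365.25 = 23.655°.
sin δ = sin 23.44° × sin 23.655° = 0.15960, so δ = +9.184°.
cos H₀ = −tan(+5.5°) tan(+9.184°) = -0.0156, H₀ = 1.5864 rad.
Bracket: H₀ sin φ sin δ + cos φ cos δ sin H₀ = 1.5864×0.09585×0.15960 + 0.99540×0.98718×0.99988 = 0.024268 + 0.982521 = 1.006789.
Q̄ = (S₀/π) × [bracket] = (1361/π) × 1.006789 = 436.2 W/m².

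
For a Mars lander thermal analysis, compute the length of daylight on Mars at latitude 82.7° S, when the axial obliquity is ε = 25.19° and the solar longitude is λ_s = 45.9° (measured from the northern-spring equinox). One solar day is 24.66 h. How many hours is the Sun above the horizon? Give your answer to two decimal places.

0.00 h

Solar declination: sin δ = sin ε · sin λ_s = sin 25.19° × sin 45.9° = 0.30565, so δ = +17.797°.
cos H₀ = −tan φ · tan δ = 2.5059 ≥ 1, so the Sun never rises (polar night) and H₀ = 0.
Daylight = 2H₀/(2π) × 24.66 h = (0.0000/π) × 24.66 = 0.00 h.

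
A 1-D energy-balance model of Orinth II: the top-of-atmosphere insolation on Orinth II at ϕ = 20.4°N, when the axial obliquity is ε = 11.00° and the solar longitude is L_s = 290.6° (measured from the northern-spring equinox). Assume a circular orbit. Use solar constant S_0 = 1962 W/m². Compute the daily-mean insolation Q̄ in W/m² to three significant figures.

Solar declination: sin δ = sin ε · sin L_s = sin 11.00° × sin 290.6° = -0.17861, so δ = -10.289°.
cos h₀ = −tan(+20.4°) tan(-10.289°) = 0.0675, h₀ = 1.5032 rad.
Bracket: h₀ sin ϕ sin δ + cos ϕ cos δ sin h₀ = 1.5032×0.34857×-0.17861 + 0.93728×0.98392×0.99772 = -0.093586 + 0.920106 = 0.826520.
Q̄ = (S_0/π) × [bracket] = (1962/π) × 0.826520 = 516.2 W/m².

Q̄ ≈ 516 W/m²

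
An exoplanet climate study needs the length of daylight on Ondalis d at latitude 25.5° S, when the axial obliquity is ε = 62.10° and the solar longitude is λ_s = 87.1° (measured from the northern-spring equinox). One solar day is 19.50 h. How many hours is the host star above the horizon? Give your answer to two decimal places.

2.86 h

Solar declination: sin δ = sin ε · sin λ_s = sin 62.10° × sin 87.1° = 0.88263, so δ = +61.962°.
cos H₀ = −tan φ · tan δ = −tan(-25.5°) × tan(+61.962°) = 0.8956, so H₀ = 0.4610 rad = 26.41°.
Daylight = 2H₀/(2π) × 19.50 h = (0.4610/π) × 19.50 = 2.86 h.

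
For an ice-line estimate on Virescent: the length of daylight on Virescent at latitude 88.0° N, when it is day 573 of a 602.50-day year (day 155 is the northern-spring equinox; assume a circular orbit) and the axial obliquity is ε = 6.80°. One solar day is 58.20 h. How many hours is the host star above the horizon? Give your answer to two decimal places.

0.00 h

Solar longitude: λ_s = 360° × (573 − 155)/602.50 = 249.759°.
sin δ = sin 6.80° × sin 249.759° = -0.11109, so δ = -6.378°.
cos H₀ = −tan φ · tan δ = 3.2011 ≥ 1, so the host star never rises (polar night) and H₀ = 0.
Daylight = 2H₀/(2π) × 58.20 h = (0.0000/π) × 58.20 = 0.00 h.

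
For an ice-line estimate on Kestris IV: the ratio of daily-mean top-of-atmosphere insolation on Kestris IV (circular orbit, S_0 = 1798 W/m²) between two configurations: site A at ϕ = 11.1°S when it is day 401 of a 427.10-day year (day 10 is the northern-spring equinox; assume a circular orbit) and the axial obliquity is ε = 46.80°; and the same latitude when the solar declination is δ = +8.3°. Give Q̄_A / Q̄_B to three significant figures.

— Configuration A (ϕ=-11.1°):
Solar longitude: L_s = 360° × (401 − 10)/427.10 = 329.572°.
sin δ = sin 46.80° × sin 329.572° = -0.36920, so δ = -21.666°.
cos h₀ = −tan(-11.1°) tan(-21.666°) = -0.0779, h₀ = 1.6488 rad.
Bracket: h₀ sin ϕ sin δ + cos ϕ cos δ sin h₀ = 1.6488×-0.19252×-0.36920 + 0.98129×0.92935×0.99696 = 0.117194 + 0.909189 = 1.026383.
Q̄ = (S_0/π) × [bracket] = (1798/π) × 1.026383 = 587.42 W/m².
— Configuration B (ϕ=-11.1°):
cos h₀ = −tan(-11.1°) tan(+8.300°) = 0.0286, h₀ = 1.5422 rad.
Bracket: h₀ sin ϕ sin δ + cos ϕ cos δ sin h₀ = 1.5422×-0.19252×0.14436 + 0.98129×0.98953×0.99959 = -0.042861 + 0.970618 = 0.927757.
Q̄ = (S_0/π) × [bracket] = (1798/π) × 0.927757 = 530.97 W/m².
Ratio Q̄_A / Q̄_B = 587.42 / 530.97 = 1.106.

Q̄_A / Q̄_B ≈ 1.11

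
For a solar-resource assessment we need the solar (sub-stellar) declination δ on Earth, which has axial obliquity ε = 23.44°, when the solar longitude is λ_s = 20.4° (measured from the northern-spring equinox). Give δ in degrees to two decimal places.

sin δ = sin ε · sin λ_s = sin 23.44° × sin 20.4° = 0.138658.
δ = arcsin(0.138658) = +7.97°.

δ = +7.97°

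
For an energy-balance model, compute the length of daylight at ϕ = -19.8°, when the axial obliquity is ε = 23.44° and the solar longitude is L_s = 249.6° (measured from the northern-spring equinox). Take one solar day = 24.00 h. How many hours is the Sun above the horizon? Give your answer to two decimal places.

13.11 h

Solar declination: sin δ = sin ε · sin L_s = sin 23.44° × sin 249.6° = -0.37284, so δ = -21.891°.
cos h₀ = −tan ϕ · tan δ = −tan(-19.8°) × tan(-21.891°) = -0.1447, so h₀ = 1.7160 rad = 98.32°.
Daylight = 2h₀/(2π) × 24.00 h = (1.7160/π) × 24.00 = 13.11 h.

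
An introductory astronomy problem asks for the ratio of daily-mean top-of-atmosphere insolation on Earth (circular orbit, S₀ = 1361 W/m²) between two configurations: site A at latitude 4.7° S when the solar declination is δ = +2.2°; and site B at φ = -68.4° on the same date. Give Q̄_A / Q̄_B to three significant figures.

Q̄_A / Q̄_B ≈ 3.16

— Configuration A (φ=-4.7°):
cos H₀ = −tan(-4.7°) tan(+2.200°) = 0.0032, H₀ = 1.5676 rad.
Bracket: H₀ sin φ sin δ + cos φ cos δ sin H₀ = 1.5676×-0.08194×0.03839 + 0.99664×0.99926×1.00000 = -0.004931 + 0.995902 = 0.990971.
Q̄ = (S₀/π) × [bracket] = (1361/π) × 0.990971 = 429.31 W/m².
— Configuration B (φ=-68.4°):
cos H₀ = −tan(-68.4°) tan(+2.200°) = 0.0970, H₀ = 1.4736 rad.
Bracket: H₀ sin φ sin δ + cos φ cos δ sin H₀ = 1.4736×-0.92978×0.03839 + 0.36812×0.99926×0.99528 = -0.052599 + 0.366111 = 0.313512.
Q̄ = (S₀/π) × [bracket] = (1361/π) × 0.313512 = 135.82 W/m².
Ratio Q̄_A / Q̄_B = 429.31 / 135.82 = 3.161.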